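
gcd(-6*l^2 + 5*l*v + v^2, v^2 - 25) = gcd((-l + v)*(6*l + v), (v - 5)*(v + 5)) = 1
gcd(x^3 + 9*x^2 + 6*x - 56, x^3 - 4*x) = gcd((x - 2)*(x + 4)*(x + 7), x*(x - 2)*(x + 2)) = x - 2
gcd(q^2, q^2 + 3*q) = q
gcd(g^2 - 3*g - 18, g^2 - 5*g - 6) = g - 6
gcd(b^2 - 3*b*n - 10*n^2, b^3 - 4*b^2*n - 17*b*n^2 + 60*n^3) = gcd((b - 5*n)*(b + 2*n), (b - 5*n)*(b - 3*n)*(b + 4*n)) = b - 5*n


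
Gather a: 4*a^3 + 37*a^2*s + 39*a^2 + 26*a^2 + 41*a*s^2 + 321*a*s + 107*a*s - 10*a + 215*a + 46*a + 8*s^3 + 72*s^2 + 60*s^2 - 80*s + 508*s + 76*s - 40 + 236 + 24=4*a^3 + a^2*(37*s + 65) + a*(41*s^2 + 428*s + 251) + 8*s^3 + 132*s^2 + 504*s + 220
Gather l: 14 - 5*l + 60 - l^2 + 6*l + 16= -l^2 + l + 90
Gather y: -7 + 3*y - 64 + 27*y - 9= 30*y - 80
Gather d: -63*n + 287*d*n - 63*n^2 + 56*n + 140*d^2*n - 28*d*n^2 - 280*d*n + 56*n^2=140*d^2*n + d*(-28*n^2 + 7*n) - 7*n^2 - 7*n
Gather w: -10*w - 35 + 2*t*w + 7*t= 7*t + w*(2*t - 10) - 35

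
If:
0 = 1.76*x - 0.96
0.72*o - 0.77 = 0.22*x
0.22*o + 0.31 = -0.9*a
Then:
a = -0.65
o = 1.24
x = 0.55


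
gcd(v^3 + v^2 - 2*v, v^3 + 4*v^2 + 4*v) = v^2 + 2*v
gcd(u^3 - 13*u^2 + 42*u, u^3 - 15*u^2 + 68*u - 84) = u^2 - 13*u + 42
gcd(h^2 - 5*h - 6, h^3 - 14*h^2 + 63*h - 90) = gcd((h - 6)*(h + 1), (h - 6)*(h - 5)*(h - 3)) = h - 6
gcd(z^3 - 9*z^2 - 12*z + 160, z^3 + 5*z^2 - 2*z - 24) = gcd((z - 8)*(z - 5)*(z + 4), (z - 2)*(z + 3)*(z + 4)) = z + 4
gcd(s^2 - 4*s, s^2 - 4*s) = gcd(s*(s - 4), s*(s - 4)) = s^2 - 4*s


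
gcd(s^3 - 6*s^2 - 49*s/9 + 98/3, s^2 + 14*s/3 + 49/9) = s + 7/3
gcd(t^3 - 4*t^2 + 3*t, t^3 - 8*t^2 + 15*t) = t^2 - 3*t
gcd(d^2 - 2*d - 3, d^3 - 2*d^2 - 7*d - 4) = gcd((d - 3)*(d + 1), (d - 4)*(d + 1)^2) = d + 1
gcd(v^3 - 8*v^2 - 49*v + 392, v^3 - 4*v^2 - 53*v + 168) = v^2 - v - 56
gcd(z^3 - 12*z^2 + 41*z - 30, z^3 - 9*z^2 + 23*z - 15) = z^2 - 6*z + 5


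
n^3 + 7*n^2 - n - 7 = (n - 1)*(n + 1)*(n + 7)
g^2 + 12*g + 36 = (g + 6)^2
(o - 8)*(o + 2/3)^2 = o^3 - 20*o^2/3 - 92*o/9 - 32/9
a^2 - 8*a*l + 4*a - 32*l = (a + 4)*(a - 8*l)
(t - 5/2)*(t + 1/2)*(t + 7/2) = t^3 + 3*t^2/2 - 33*t/4 - 35/8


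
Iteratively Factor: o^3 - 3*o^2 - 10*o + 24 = (o - 4)*(o^2 + o - 6) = (o - 4)*(o - 2)*(o + 3)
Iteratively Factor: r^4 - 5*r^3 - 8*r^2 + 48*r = (r)*(r^3 - 5*r^2 - 8*r + 48) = r*(r - 4)*(r^2 - r - 12) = r*(r - 4)^2*(r + 3)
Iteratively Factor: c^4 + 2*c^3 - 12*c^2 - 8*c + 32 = (c + 4)*(c^3 - 2*c^2 - 4*c + 8) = (c + 2)*(c + 4)*(c^2 - 4*c + 4) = (c - 2)*(c + 2)*(c + 4)*(c - 2)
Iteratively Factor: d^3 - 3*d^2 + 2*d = (d - 1)*(d^2 - 2*d) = (d - 2)*(d - 1)*(d)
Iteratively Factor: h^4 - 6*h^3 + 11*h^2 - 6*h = (h - 2)*(h^3 - 4*h^2 + 3*h) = (h - 3)*(h - 2)*(h^2 - h) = h*(h - 3)*(h - 2)*(h - 1)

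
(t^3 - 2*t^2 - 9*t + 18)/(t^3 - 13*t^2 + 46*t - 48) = (t + 3)/(t - 8)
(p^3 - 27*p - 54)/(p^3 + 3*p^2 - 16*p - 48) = (p^2 - 3*p - 18)/(p^2 - 16)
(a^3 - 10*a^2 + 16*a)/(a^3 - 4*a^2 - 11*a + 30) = a*(a - 8)/(a^2 - 2*a - 15)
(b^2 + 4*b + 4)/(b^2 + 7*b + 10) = (b + 2)/(b + 5)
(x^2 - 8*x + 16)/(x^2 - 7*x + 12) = (x - 4)/(x - 3)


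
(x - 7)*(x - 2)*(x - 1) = x^3 - 10*x^2 + 23*x - 14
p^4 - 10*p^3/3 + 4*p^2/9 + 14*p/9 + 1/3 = (p - 3)*(p - 1)*(p + 1/3)^2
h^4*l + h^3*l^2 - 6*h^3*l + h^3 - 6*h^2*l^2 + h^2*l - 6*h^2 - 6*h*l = h*(h - 6)*(h + l)*(h*l + 1)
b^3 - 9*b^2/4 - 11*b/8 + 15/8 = (b - 5/2)*(b - 3/4)*(b + 1)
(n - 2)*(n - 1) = n^2 - 3*n + 2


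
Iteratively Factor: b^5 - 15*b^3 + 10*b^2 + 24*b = (b + 1)*(b^4 - b^3 - 14*b^2 + 24*b) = (b - 2)*(b + 1)*(b^3 + b^2 - 12*b) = (b - 2)*(b + 1)*(b + 4)*(b^2 - 3*b) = (b - 3)*(b - 2)*(b + 1)*(b + 4)*(b)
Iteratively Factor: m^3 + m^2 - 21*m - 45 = (m + 3)*(m^2 - 2*m - 15) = (m + 3)^2*(m - 5)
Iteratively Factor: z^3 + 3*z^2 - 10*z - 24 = (z - 3)*(z^2 + 6*z + 8) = (z - 3)*(z + 2)*(z + 4)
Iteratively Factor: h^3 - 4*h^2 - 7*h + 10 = (h - 5)*(h^2 + h - 2) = (h - 5)*(h + 2)*(h - 1)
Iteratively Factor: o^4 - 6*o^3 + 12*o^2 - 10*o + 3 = (o - 1)*(o^3 - 5*o^2 + 7*o - 3) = (o - 1)^2*(o^2 - 4*o + 3) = (o - 3)*(o - 1)^2*(o - 1)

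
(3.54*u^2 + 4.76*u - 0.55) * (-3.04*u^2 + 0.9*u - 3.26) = -10.7616*u^4 - 11.2844*u^3 - 5.5844*u^2 - 16.0126*u + 1.793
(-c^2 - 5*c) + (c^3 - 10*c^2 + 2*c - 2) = c^3 - 11*c^2 - 3*c - 2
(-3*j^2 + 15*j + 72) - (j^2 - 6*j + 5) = -4*j^2 + 21*j + 67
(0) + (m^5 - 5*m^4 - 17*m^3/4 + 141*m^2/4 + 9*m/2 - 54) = m^5 - 5*m^4 - 17*m^3/4 + 141*m^2/4 + 9*m/2 - 54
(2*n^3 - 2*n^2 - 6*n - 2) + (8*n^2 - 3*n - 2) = 2*n^3 + 6*n^2 - 9*n - 4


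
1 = 1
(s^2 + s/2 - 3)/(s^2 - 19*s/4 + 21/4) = 2*(2*s^2 + s - 6)/(4*s^2 - 19*s + 21)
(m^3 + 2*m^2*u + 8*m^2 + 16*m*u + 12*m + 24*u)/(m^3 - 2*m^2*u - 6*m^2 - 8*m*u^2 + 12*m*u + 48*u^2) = (-m^2 - 8*m - 12)/(-m^2 + 4*m*u + 6*m - 24*u)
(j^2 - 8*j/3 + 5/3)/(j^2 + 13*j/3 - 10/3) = (3*j^2 - 8*j + 5)/(3*j^2 + 13*j - 10)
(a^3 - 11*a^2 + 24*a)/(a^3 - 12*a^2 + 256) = a*(a - 3)/(a^2 - 4*a - 32)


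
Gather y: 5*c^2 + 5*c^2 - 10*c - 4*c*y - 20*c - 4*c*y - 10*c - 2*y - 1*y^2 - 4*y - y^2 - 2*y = 10*c^2 - 40*c - 2*y^2 + y*(-8*c - 8)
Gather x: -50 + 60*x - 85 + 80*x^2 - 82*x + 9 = 80*x^2 - 22*x - 126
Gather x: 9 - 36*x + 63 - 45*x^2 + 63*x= -45*x^2 + 27*x + 72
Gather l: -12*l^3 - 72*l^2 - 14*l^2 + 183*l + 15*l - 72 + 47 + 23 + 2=-12*l^3 - 86*l^2 + 198*l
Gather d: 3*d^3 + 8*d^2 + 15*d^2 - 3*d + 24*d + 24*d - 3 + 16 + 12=3*d^3 + 23*d^2 + 45*d + 25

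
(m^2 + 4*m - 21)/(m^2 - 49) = (m - 3)/(m - 7)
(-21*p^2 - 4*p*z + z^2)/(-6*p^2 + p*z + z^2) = (-7*p + z)/(-2*p + z)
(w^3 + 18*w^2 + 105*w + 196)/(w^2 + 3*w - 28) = (w^2 + 11*w + 28)/(w - 4)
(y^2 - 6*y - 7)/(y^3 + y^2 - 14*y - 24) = (y^2 - 6*y - 7)/(y^3 + y^2 - 14*y - 24)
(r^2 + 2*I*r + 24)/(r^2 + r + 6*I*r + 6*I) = (r - 4*I)/(r + 1)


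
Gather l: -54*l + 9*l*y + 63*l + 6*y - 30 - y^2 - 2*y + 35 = l*(9*y + 9) - y^2 + 4*y + 5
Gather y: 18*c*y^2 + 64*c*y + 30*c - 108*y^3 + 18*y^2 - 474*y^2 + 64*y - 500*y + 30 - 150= 30*c - 108*y^3 + y^2*(18*c - 456) + y*(64*c - 436) - 120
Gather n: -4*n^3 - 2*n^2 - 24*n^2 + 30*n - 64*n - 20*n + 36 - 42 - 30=-4*n^3 - 26*n^2 - 54*n - 36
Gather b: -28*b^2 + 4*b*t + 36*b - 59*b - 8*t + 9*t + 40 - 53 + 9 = -28*b^2 + b*(4*t - 23) + t - 4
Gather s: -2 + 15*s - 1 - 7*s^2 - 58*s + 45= -7*s^2 - 43*s + 42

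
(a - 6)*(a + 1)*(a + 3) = a^3 - 2*a^2 - 21*a - 18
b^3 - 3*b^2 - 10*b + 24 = (b - 4)*(b - 2)*(b + 3)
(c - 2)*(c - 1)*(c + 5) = c^3 + 2*c^2 - 13*c + 10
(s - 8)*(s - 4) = s^2 - 12*s + 32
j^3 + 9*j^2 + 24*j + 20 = (j + 2)^2*(j + 5)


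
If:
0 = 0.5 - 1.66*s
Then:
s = 0.30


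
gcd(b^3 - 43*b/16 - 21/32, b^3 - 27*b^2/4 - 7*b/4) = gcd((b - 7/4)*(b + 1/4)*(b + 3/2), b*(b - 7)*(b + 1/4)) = b + 1/4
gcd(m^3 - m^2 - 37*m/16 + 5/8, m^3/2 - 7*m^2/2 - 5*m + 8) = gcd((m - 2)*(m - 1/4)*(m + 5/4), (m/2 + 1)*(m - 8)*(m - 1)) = 1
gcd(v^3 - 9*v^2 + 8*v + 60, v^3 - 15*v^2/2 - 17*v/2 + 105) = v^2 - 11*v + 30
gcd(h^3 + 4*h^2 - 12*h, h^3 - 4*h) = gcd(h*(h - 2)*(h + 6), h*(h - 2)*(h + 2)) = h^2 - 2*h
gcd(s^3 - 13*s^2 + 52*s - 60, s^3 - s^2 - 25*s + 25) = s - 5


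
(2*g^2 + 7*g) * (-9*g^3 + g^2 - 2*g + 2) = -18*g^5 - 61*g^4 + 3*g^3 - 10*g^2 + 14*g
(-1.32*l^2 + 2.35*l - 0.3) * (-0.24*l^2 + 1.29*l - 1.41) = 0.3168*l^4 - 2.2668*l^3 + 4.9647*l^2 - 3.7005*l + 0.423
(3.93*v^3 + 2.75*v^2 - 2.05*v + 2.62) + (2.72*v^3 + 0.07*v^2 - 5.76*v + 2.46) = 6.65*v^3 + 2.82*v^2 - 7.81*v + 5.08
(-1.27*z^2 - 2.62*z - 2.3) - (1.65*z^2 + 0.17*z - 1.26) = -2.92*z^2 - 2.79*z - 1.04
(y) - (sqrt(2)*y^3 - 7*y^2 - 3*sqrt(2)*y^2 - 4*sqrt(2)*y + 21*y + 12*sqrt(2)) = -sqrt(2)*y^3 + 3*sqrt(2)*y^2 + 7*y^2 - 20*y + 4*sqrt(2)*y - 12*sqrt(2)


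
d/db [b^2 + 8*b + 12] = 2*b + 8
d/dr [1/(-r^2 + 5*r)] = (2*r - 5)/(r^2*(r - 5)^2)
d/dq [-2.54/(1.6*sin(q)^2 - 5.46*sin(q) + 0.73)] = (8.128*sin(q) - 13.8684)*cos(q)/(1.6*sin(q)^2 - 5.46*sin(q) + 0.73)^2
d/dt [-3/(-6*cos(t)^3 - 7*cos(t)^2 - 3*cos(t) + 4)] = 3*(18*cos(t)^2 + 14*cos(t) + 3)*sin(t)/(6*cos(t)^3 + 7*cos(t)^2 + 3*cos(t) - 4)^2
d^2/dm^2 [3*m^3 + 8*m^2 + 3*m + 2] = 18*m + 16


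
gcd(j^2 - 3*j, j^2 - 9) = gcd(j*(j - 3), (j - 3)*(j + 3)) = j - 3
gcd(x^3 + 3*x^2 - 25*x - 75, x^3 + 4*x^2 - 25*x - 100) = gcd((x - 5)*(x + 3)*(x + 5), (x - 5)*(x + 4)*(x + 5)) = x^2 - 25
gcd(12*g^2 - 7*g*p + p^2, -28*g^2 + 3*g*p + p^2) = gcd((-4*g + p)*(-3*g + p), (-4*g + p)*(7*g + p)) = -4*g + p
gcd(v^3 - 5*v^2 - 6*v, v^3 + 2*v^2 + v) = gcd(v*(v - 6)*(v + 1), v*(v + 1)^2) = v^2 + v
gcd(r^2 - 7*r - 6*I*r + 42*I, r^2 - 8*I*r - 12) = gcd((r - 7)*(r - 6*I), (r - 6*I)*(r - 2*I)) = r - 6*I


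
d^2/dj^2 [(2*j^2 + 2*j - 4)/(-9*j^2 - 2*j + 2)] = 36*(-7*j^3 + 48*j^2 + 6*j + 4)/(729*j^6 + 486*j^5 - 378*j^4 - 208*j^3 + 84*j^2 + 24*j - 8)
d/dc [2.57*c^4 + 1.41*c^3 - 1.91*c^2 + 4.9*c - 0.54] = 10.28*c^3 + 4.23*c^2 - 3.82*c + 4.9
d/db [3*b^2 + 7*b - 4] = 6*b + 7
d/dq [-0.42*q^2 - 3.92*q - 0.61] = -0.84*q - 3.92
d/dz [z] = 1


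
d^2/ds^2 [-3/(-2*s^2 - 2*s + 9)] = 12*(-2*s^2 - 2*s + 2*(2*s + 1)^2 + 9)/(2*s^2 + 2*s - 9)^3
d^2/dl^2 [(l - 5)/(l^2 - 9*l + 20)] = 2/(l^3 - 12*l^2 + 48*l - 64)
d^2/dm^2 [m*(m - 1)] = 2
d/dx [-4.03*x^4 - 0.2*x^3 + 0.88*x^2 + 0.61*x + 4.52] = -16.12*x^3 - 0.6*x^2 + 1.76*x + 0.61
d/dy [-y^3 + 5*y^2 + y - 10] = -3*y^2 + 10*y + 1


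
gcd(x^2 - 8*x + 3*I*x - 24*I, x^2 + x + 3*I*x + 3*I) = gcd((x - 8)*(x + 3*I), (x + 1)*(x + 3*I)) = x + 3*I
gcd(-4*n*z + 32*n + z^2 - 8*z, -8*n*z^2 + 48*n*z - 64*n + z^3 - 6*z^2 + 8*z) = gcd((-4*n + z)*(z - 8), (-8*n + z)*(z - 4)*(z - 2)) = 1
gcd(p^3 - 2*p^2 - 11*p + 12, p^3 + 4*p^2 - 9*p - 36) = p + 3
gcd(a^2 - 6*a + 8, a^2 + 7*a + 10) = 1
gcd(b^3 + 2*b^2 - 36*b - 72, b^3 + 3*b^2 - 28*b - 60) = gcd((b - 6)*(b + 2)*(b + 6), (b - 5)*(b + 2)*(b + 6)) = b^2 + 8*b + 12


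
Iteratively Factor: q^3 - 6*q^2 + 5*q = (q - 5)*(q^2 - q) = (q - 5)*(q - 1)*(q)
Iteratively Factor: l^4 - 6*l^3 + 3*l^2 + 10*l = (l - 2)*(l^3 - 4*l^2 - 5*l) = (l - 5)*(l - 2)*(l^2 + l) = (l - 5)*(l - 2)*(l + 1)*(l)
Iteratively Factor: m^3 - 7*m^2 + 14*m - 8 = (m - 2)*(m^2 - 5*m + 4) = (m - 2)*(m - 1)*(m - 4)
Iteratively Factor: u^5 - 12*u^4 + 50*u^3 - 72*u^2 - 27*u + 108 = (u - 3)*(u^4 - 9*u^3 + 23*u^2 - 3*u - 36) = (u - 3)*(u + 1)*(u^3 - 10*u^2 + 33*u - 36) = (u - 3)^2*(u + 1)*(u^2 - 7*u + 12) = (u - 3)^3*(u + 1)*(u - 4)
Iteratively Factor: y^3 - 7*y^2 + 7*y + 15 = (y - 3)*(y^2 - 4*y - 5) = (y - 3)*(y + 1)*(y - 5)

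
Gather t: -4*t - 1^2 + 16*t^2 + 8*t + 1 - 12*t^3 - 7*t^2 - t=-12*t^3 + 9*t^2 + 3*t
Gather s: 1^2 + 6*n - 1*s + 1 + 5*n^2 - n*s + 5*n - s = 5*n^2 + 11*n + s*(-n - 2) + 2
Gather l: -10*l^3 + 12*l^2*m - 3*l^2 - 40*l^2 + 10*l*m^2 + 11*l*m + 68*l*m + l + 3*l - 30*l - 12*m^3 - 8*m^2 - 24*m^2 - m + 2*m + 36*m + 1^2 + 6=-10*l^3 + l^2*(12*m - 43) + l*(10*m^2 + 79*m - 26) - 12*m^3 - 32*m^2 + 37*m + 7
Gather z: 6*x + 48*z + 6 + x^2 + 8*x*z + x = x^2 + 7*x + z*(8*x + 48) + 6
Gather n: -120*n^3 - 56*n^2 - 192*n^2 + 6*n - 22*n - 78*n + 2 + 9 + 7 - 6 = -120*n^3 - 248*n^2 - 94*n + 12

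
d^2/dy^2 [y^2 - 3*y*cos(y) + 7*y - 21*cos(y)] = 3*y*cos(y) + 6*sin(y) + 21*cos(y) + 2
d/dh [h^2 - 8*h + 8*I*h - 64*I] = 2*h - 8 + 8*I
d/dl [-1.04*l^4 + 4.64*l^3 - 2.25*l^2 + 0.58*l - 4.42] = -4.16*l^3 + 13.92*l^2 - 4.5*l + 0.58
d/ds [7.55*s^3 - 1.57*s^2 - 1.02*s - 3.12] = 22.65*s^2 - 3.14*s - 1.02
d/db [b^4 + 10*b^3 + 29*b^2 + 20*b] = 4*b^3 + 30*b^2 + 58*b + 20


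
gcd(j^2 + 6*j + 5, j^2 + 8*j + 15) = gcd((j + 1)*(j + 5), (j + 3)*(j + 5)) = j + 5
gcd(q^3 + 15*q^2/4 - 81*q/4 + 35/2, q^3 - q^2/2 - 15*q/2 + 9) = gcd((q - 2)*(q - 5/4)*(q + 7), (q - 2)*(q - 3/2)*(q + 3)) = q - 2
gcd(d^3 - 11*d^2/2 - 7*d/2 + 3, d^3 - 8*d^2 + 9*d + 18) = d^2 - 5*d - 6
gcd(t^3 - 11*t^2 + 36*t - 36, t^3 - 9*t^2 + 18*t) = t^2 - 9*t + 18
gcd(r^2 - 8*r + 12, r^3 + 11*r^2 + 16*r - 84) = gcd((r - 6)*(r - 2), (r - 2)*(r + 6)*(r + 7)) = r - 2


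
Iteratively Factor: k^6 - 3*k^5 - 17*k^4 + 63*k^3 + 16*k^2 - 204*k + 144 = (k - 2)*(k^5 - k^4 - 19*k^3 + 25*k^2 + 66*k - 72) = (k - 2)*(k + 2)*(k^4 - 3*k^3 - 13*k^2 + 51*k - 36) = (k - 2)*(k - 1)*(k + 2)*(k^3 - 2*k^2 - 15*k + 36) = (k - 3)*(k - 2)*(k - 1)*(k + 2)*(k^2 + k - 12) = (k - 3)^2*(k - 2)*(k - 1)*(k + 2)*(k + 4)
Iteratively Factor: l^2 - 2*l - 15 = (l - 5)*(l + 3)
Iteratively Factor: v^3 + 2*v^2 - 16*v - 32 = (v - 4)*(v^2 + 6*v + 8) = (v - 4)*(v + 2)*(v + 4)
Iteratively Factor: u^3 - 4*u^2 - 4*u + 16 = (u + 2)*(u^2 - 6*u + 8) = (u - 4)*(u + 2)*(u - 2)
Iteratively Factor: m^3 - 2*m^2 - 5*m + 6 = (m - 1)*(m^2 - m - 6) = (m - 1)*(m + 2)*(m - 3)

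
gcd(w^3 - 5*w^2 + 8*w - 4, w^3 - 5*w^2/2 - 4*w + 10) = w - 2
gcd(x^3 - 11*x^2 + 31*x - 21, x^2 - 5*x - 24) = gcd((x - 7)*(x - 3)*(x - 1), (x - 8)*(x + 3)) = 1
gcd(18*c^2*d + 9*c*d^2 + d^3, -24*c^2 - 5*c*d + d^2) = 3*c + d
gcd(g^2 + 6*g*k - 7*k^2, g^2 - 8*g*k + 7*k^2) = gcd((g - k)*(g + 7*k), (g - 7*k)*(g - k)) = g - k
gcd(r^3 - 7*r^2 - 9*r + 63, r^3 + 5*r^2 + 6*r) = r + 3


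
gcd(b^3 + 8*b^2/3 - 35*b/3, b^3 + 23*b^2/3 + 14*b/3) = b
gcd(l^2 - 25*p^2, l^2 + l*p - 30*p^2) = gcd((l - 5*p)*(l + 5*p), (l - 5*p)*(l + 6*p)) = -l + 5*p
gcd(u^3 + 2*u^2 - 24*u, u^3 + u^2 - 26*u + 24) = u^2 + 2*u - 24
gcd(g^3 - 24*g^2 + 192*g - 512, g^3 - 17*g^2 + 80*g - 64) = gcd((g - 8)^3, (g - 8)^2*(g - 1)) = g^2 - 16*g + 64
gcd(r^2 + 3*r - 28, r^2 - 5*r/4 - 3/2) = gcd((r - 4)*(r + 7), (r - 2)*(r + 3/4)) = 1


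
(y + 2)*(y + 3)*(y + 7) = y^3 + 12*y^2 + 41*y + 42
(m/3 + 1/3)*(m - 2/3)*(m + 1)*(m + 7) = m^4/3 + 25*m^3/9 + 3*m^2 - m - 14/9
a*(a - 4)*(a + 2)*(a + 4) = a^4 + 2*a^3 - 16*a^2 - 32*a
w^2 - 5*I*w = w*(w - 5*I)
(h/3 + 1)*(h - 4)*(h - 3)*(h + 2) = h^4/3 - 2*h^3/3 - 17*h^2/3 + 6*h + 24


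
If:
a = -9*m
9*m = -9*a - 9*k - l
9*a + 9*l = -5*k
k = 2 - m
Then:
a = -1368/643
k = 1134/643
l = 738/643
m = 152/643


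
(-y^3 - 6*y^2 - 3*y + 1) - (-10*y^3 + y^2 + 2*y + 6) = 9*y^3 - 7*y^2 - 5*y - 5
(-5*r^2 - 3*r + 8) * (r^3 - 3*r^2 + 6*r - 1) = -5*r^5 + 12*r^4 - 13*r^3 - 37*r^2 + 51*r - 8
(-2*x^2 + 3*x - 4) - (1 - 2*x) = -2*x^2 + 5*x - 5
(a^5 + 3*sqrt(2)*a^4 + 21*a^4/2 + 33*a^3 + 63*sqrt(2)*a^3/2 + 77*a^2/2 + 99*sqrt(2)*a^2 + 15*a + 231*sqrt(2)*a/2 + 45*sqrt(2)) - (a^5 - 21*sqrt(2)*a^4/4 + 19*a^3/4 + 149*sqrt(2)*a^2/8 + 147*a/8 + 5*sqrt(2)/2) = 21*a^4/2 + 33*sqrt(2)*a^4/4 + 113*a^3/4 + 63*sqrt(2)*a^3/2 + 77*a^2/2 + 643*sqrt(2)*a^2/8 - 27*a/8 + 231*sqrt(2)*a/2 + 85*sqrt(2)/2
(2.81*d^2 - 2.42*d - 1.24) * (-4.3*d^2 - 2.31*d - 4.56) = -12.083*d^4 + 3.9149*d^3 - 1.8914*d^2 + 13.8996*d + 5.6544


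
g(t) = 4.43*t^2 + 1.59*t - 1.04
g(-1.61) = 7.88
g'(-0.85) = -5.94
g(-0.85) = 0.81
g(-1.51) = 6.66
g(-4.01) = 63.82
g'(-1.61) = -12.67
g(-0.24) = -1.17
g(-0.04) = -1.10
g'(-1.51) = -11.79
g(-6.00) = 148.90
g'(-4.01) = -33.94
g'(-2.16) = -17.55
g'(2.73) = 25.78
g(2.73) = 36.32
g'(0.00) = 1.59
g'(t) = 8.86*t + 1.59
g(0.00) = -1.04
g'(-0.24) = -0.54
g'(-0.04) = 1.24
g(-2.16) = 16.19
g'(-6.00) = -51.57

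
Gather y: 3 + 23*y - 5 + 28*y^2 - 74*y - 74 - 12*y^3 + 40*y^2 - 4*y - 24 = -12*y^3 + 68*y^2 - 55*y - 100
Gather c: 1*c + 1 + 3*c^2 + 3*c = 3*c^2 + 4*c + 1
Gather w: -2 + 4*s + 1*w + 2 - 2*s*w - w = -2*s*w + 4*s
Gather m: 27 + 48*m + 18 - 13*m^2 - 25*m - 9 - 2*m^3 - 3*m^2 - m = -2*m^3 - 16*m^2 + 22*m + 36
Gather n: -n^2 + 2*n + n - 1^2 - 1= -n^2 + 3*n - 2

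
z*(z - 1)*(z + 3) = z^3 + 2*z^2 - 3*z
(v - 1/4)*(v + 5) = v^2 + 19*v/4 - 5/4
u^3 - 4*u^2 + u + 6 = (u - 3)*(u - 2)*(u + 1)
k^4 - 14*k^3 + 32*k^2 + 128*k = k*(k - 8)^2*(k + 2)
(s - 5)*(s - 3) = s^2 - 8*s + 15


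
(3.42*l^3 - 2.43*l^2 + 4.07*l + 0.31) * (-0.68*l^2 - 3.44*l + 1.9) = -2.3256*l^5 - 10.1124*l^4 + 12.0896*l^3 - 18.8286*l^2 + 6.6666*l + 0.589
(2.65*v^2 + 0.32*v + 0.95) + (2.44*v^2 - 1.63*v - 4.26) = 5.09*v^2 - 1.31*v - 3.31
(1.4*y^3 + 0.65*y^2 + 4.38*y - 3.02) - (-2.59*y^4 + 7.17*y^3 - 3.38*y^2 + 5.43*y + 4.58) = 2.59*y^4 - 5.77*y^3 + 4.03*y^2 - 1.05*y - 7.6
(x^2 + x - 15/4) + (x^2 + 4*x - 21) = 2*x^2 + 5*x - 99/4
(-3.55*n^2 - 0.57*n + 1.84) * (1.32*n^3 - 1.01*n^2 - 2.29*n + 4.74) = -4.686*n^5 + 2.8331*n^4 + 11.134*n^3 - 17.3801*n^2 - 6.9154*n + 8.7216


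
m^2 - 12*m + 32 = (m - 8)*(m - 4)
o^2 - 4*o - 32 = (o - 8)*(o + 4)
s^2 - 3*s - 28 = (s - 7)*(s + 4)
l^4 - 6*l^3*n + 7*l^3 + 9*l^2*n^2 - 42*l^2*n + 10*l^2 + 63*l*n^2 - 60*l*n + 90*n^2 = (l + 2)*(l + 5)*(l - 3*n)^2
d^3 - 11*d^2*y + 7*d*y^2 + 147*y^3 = (d - 7*y)^2*(d + 3*y)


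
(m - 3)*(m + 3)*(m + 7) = m^3 + 7*m^2 - 9*m - 63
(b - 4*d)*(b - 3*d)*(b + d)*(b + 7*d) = b^4 + b^3*d - 37*b^2*d^2 + 47*b*d^3 + 84*d^4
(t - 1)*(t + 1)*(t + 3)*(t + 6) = t^4 + 9*t^3 + 17*t^2 - 9*t - 18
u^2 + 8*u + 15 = (u + 3)*(u + 5)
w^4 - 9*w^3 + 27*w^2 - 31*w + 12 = (w - 4)*(w - 3)*(w - 1)^2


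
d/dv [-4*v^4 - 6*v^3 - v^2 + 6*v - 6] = -16*v^3 - 18*v^2 - 2*v + 6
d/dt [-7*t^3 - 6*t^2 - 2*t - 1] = -21*t^2 - 12*t - 2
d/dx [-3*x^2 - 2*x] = -6*x - 2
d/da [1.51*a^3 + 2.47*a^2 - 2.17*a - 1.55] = 4.53*a^2 + 4.94*a - 2.17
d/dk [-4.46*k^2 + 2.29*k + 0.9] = 2.29 - 8.92*k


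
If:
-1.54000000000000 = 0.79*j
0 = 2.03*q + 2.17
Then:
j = -1.95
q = -1.07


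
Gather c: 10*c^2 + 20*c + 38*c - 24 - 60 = 10*c^2 + 58*c - 84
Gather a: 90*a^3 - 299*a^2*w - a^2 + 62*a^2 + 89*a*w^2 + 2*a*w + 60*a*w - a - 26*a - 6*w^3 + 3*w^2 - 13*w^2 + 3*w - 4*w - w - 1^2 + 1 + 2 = 90*a^3 + a^2*(61 - 299*w) + a*(89*w^2 + 62*w - 27) - 6*w^3 - 10*w^2 - 2*w + 2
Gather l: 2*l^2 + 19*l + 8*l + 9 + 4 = 2*l^2 + 27*l + 13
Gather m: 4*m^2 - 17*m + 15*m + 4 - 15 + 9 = 4*m^2 - 2*m - 2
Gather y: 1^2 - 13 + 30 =18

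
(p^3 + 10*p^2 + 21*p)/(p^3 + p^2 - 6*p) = (p + 7)/(p - 2)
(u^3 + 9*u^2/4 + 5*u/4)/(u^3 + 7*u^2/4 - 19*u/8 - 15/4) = 2*u*(u + 1)/(2*u^2 + u - 6)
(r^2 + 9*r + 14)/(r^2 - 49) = (r + 2)/(r - 7)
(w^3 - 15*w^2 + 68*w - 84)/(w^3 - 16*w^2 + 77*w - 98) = (w - 6)/(w - 7)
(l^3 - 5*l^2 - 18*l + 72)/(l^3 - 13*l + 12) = (l - 6)/(l - 1)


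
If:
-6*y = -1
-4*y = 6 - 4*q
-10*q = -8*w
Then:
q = 5/3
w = 25/12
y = 1/6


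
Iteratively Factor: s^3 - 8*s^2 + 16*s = (s)*(s^2 - 8*s + 16) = s*(s - 4)*(s - 4)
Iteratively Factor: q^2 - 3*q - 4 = (q + 1)*(q - 4)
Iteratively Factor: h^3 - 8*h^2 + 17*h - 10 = (h - 5)*(h^2 - 3*h + 2) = (h - 5)*(h - 2)*(h - 1)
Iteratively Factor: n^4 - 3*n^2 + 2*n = (n)*(n^3 - 3*n + 2) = n*(n - 1)*(n^2 + n - 2) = n*(n - 1)*(n + 2)*(n - 1)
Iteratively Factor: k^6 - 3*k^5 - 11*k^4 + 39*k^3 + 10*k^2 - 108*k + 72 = (k - 2)*(k^5 - k^4 - 13*k^3 + 13*k^2 + 36*k - 36) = (k - 2)^2*(k^4 + k^3 - 11*k^2 - 9*k + 18) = (k - 2)^2*(k + 3)*(k^3 - 2*k^2 - 5*k + 6) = (k - 2)^2*(k - 1)*(k + 3)*(k^2 - k - 6) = (k - 2)^2*(k - 1)*(k + 2)*(k + 3)*(k - 3)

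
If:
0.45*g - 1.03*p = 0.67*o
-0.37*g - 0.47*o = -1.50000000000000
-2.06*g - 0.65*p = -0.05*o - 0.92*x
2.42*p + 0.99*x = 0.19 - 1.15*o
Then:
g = 0.73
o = 2.61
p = -1.38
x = 0.53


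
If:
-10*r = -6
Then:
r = 3/5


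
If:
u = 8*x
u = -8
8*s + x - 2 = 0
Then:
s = 3/8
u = -8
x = -1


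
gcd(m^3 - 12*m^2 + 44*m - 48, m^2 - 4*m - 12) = m - 6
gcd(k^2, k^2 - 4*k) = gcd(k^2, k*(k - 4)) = k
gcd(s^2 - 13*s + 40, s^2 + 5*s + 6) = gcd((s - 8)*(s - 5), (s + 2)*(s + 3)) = 1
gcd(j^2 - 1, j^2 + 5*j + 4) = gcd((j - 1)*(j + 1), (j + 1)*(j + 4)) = j + 1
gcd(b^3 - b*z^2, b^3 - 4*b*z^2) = b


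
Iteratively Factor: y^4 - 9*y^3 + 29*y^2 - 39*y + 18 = (y - 1)*(y^3 - 8*y^2 + 21*y - 18) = (y - 3)*(y - 1)*(y^2 - 5*y + 6) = (y - 3)^2*(y - 1)*(y - 2)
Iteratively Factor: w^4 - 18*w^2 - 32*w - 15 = (w + 1)*(w^3 - w^2 - 17*w - 15) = (w + 1)^2*(w^2 - 2*w - 15) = (w - 5)*(w + 1)^2*(w + 3)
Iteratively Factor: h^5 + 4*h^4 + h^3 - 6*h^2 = (h - 1)*(h^4 + 5*h^3 + 6*h^2) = h*(h - 1)*(h^3 + 5*h^2 + 6*h) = h*(h - 1)*(h + 2)*(h^2 + 3*h) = h*(h - 1)*(h + 2)*(h + 3)*(h)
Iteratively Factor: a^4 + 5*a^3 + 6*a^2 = (a)*(a^3 + 5*a^2 + 6*a) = a*(a + 2)*(a^2 + 3*a) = a*(a + 2)*(a + 3)*(a)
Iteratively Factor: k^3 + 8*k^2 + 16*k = (k + 4)*(k^2 + 4*k) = (k + 4)^2*(k)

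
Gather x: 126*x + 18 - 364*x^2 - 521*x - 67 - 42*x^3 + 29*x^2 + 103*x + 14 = -42*x^3 - 335*x^2 - 292*x - 35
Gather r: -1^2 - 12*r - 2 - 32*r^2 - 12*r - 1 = -32*r^2 - 24*r - 4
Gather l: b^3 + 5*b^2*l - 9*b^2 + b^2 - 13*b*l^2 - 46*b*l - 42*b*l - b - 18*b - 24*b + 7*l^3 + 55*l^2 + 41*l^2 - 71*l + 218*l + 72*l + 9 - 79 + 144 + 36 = b^3 - 8*b^2 - 43*b + 7*l^3 + l^2*(96 - 13*b) + l*(5*b^2 - 88*b + 219) + 110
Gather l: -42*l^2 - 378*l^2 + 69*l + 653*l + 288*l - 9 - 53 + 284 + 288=-420*l^2 + 1010*l + 510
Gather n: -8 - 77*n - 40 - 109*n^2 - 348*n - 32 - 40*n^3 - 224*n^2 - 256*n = -40*n^3 - 333*n^2 - 681*n - 80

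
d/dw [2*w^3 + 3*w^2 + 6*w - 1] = 6*w^2 + 6*w + 6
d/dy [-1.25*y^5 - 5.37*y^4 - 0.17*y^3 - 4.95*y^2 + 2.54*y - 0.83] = -6.25*y^4 - 21.48*y^3 - 0.51*y^2 - 9.9*y + 2.54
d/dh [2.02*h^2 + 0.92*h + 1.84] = 4.04*h + 0.92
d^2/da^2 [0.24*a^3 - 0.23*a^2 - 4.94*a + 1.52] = 1.44*a - 0.46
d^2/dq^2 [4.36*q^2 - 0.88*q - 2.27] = 8.72000000000000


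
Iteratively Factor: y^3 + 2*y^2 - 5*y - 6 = (y + 1)*(y^2 + y - 6) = (y - 2)*(y + 1)*(y + 3)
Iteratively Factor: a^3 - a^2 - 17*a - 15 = (a - 5)*(a^2 + 4*a + 3) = (a - 5)*(a + 1)*(a + 3)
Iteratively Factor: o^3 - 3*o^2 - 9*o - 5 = (o - 5)*(o^2 + 2*o + 1) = (o - 5)*(o + 1)*(o + 1)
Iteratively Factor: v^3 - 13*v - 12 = (v + 1)*(v^2 - v - 12) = (v + 1)*(v + 3)*(v - 4)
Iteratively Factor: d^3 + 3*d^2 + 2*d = (d)*(d^2 + 3*d + 2) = d*(d + 2)*(d + 1)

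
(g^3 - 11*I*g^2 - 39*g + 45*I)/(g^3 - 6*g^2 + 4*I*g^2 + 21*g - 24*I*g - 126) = (g^2 - 8*I*g - 15)/(g^2 + g*(-6 + 7*I) - 42*I)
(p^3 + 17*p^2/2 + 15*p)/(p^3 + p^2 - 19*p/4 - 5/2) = 2*p*(p + 6)/(2*p^2 - 3*p - 2)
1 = 1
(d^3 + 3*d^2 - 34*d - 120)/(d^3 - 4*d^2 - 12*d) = (d^2 + 9*d + 20)/(d*(d + 2))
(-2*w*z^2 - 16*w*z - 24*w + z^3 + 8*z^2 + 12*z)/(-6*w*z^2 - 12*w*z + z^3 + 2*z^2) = (-2*w*z - 12*w + z^2 + 6*z)/(z*(-6*w + z))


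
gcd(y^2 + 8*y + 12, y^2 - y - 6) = y + 2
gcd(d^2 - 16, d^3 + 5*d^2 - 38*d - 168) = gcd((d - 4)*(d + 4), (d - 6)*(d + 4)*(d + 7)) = d + 4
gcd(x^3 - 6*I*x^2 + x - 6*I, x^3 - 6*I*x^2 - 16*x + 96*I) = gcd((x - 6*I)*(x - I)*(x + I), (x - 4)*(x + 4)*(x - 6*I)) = x - 6*I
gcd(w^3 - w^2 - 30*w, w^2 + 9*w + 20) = w + 5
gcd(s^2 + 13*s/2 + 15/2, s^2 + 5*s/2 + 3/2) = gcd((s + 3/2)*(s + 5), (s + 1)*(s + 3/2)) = s + 3/2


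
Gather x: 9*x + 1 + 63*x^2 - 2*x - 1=63*x^2 + 7*x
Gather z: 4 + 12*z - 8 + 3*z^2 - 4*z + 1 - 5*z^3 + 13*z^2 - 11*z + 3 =-5*z^3 + 16*z^2 - 3*z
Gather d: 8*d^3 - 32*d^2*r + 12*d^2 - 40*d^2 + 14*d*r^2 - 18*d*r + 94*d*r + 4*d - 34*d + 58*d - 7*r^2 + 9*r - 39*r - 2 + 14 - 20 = 8*d^3 + d^2*(-32*r - 28) + d*(14*r^2 + 76*r + 28) - 7*r^2 - 30*r - 8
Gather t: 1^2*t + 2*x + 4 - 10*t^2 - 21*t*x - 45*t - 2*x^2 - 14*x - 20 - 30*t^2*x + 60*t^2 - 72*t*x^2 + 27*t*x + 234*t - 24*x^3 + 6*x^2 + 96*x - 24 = t^2*(50 - 30*x) + t*(-72*x^2 + 6*x + 190) - 24*x^3 + 4*x^2 + 84*x - 40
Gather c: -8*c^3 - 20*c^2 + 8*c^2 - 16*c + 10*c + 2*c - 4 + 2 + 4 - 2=-8*c^3 - 12*c^2 - 4*c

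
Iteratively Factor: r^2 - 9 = (r - 3)*(r + 3)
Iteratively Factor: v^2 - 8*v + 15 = (v - 5)*(v - 3)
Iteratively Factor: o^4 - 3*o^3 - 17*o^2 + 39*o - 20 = (o - 1)*(o^3 - 2*o^2 - 19*o + 20) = (o - 1)^2*(o^2 - o - 20) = (o - 5)*(o - 1)^2*(o + 4)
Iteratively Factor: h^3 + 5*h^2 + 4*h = (h + 4)*(h^2 + h) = h*(h + 4)*(h + 1)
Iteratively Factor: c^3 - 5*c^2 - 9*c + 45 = (c - 5)*(c^2 - 9) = (c - 5)*(c + 3)*(c - 3)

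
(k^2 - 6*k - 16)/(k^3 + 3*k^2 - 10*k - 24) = (k - 8)/(k^2 + k - 12)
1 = 1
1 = 1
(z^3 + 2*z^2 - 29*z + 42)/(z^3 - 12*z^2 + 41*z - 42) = (z + 7)/(z - 7)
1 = 1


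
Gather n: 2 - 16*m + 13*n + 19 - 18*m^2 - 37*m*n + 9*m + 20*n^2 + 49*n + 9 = -18*m^2 - 7*m + 20*n^2 + n*(62 - 37*m) + 30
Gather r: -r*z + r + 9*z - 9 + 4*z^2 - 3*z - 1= r*(1 - z) + 4*z^2 + 6*z - 10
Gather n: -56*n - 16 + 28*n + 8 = -28*n - 8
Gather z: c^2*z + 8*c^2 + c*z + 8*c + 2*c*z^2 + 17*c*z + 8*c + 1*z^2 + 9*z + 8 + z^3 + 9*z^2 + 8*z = 8*c^2 + 16*c + z^3 + z^2*(2*c + 10) + z*(c^2 + 18*c + 17) + 8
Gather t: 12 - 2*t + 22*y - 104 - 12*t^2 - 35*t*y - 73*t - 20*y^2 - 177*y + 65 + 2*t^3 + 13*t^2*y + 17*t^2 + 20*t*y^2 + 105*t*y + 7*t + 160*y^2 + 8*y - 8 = 2*t^3 + t^2*(13*y + 5) + t*(20*y^2 + 70*y - 68) + 140*y^2 - 147*y - 35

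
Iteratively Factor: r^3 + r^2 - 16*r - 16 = (r + 4)*(r^2 - 3*r - 4) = (r - 4)*(r + 4)*(r + 1)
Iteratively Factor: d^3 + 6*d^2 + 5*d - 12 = (d - 1)*(d^2 + 7*d + 12) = (d - 1)*(d + 3)*(d + 4)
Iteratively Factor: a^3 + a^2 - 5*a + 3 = (a - 1)*(a^2 + 2*a - 3) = (a - 1)*(a + 3)*(a - 1)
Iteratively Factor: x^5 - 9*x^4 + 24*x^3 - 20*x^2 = (x - 2)*(x^4 - 7*x^3 + 10*x^2) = (x - 2)^2*(x^3 - 5*x^2) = (x - 5)*(x - 2)^2*(x^2) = x*(x - 5)*(x - 2)^2*(x)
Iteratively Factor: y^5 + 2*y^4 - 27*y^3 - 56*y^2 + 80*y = (y - 5)*(y^4 + 7*y^3 + 8*y^2 - 16*y) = (y - 5)*(y + 4)*(y^3 + 3*y^2 - 4*y) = (y - 5)*(y - 1)*(y + 4)*(y^2 + 4*y) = (y - 5)*(y - 1)*(y + 4)^2*(y)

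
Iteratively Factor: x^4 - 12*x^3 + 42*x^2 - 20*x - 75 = (x - 5)*(x^3 - 7*x^2 + 7*x + 15) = (x - 5)^2*(x^2 - 2*x - 3) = (x - 5)^2*(x - 3)*(x + 1)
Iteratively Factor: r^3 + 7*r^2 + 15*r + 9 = (r + 1)*(r^2 + 6*r + 9) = (r + 1)*(r + 3)*(r + 3)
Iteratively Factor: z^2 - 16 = (z + 4)*(z - 4)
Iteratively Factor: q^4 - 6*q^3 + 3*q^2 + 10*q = (q)*(q^3 - 6*q^2 + 3*q + 10) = q*(q + 1)*(q^2 - 7*q + 10) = q*(q - 5)*(q + 1)*(q - 2)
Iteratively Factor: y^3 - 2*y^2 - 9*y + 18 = (y - 2)*(y^2 - 9) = (y - 2)*(y + 3)*(y - 3)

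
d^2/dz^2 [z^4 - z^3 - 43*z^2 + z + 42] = 12*z^2 - 6*z - 86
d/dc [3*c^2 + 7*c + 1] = 6*c + 7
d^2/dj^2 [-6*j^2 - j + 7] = -12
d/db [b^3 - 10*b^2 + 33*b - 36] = 3*b^2 - 20*b + 33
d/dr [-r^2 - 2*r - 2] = -2*r - 2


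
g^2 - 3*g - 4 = (g - 4)*(g + 1)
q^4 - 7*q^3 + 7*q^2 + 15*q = q*(q - 5)*(q - 3)*(q + 1)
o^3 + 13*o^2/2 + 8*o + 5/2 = (o + 1/2)*(o + 1)*(o + 5)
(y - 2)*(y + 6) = y^2 + 4*y - 12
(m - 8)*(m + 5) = m^2 - 3*m - 40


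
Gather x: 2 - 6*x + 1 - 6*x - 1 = 2 - 12*x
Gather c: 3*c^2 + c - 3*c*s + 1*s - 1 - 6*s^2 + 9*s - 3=3*c^2 + c*(1 - 3*s) - 6*s^2 + 10*s - 4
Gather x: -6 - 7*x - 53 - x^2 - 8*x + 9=-x^2 - 15*x - 50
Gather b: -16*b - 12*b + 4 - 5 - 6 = -28*b - 7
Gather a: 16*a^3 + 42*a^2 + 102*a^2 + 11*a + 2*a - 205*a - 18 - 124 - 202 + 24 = 16*a^3 + 144*a^2 - 192*a - 320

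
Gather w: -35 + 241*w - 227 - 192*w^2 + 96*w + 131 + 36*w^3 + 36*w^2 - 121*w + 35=36*w^3 - 156*w^2 + 216*w - 96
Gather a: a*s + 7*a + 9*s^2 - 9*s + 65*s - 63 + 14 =a*(s + 7) + 9*s^2 + 56*s - 49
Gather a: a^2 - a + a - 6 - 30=a^2 - 36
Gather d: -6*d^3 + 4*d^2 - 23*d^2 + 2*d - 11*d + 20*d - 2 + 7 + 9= -6*d^3 - 19*d^2 + 11*d + 14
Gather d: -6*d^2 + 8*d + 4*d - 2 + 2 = -6*d^2 + 12*d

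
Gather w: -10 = -10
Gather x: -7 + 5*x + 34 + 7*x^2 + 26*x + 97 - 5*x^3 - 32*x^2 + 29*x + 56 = -5*x^3 - 25*x^2 + 60*x + 180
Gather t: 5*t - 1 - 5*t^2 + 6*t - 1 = -5*t^2 + 11*t - 2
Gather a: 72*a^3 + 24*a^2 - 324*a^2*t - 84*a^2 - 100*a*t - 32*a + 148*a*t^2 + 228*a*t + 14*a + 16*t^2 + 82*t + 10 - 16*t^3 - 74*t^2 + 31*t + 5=72*a^3 + a^2*(-324*t - 60) + a*(148*t^2 + 128*t - 18) - 16*t^3 - 58*t^2 + 113*t + 15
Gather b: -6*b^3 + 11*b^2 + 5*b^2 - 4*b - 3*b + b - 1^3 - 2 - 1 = -6*b^3 + 16*b^2 - 6*b - 4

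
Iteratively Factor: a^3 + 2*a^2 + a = (a + 1)*(a^2 + a) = a*(a + 1)*(a + 1)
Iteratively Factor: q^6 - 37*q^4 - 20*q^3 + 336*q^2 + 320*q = (q - 5)*(q^5 + 5*q^4 - 12*q^3 - 80*q^2 - 64*q) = (q - 5)*(q - 4)*(q^4 + 9*q^3 + 24*q^2 + 16*q) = (q - 5)*(q - 4)*(q + 4)*(q^3 + 5*q^2 + 4*q) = (q - 5)*(q - 4)*(q + 1)*(q + 4)*(q^2 + 4*q) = q*(q - 5)*(q - 4)*(q + 1)*(q + 4)*(q + 4)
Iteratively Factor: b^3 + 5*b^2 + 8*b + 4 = (b + 1)*(b^2 + 4*b + 4) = (b + 1)*(b + 2)*(b + 2)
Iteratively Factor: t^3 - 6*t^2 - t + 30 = (t - 5)*(t^2 - t - 6) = (t - 5)*(t - 3)*(t + 2)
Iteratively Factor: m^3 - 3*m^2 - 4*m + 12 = (m + 2)*(m^2 - 5*m + 6) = (m - 2)*(m + 2)*(m - 3)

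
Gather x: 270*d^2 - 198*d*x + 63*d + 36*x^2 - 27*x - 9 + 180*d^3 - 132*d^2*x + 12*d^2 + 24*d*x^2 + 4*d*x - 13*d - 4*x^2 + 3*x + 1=180*d^3 + 282*d^2 + 50*d + x^2*(24*d + 32) + x*(-132*d^2 - 194*d - 24) - 8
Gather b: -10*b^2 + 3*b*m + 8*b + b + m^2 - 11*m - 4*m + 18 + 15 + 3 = -10*b^2 + b*(3*m + 9) + m^2 - 15*m + 36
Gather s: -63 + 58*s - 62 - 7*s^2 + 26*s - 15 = -7*s^2 + 84*s - 140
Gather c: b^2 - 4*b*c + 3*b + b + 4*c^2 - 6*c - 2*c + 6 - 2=b^2 + 4*b + 4*c^2 + c*(-4*b - 8) + 4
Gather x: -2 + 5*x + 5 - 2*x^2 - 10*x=-2*x^2 - 5*x + 3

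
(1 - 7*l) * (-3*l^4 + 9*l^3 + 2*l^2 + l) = 21*l^5 - 66*l^4 - 5*l^3 - 5*l^2 + l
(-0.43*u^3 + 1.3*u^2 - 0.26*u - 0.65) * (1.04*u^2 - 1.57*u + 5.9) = -0.4472*u^5 + 2.0271*u^4 - 4.8484*u^3 + 7.4022*u^2 - 0.5135*u - 3.835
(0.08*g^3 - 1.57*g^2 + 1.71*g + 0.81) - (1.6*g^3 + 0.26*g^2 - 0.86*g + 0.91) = -1.52*g^3 - 1.83*g^2 + 2.57*g - 0.1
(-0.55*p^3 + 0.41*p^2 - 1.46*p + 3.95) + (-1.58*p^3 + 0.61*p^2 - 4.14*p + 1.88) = -2.13*p^3 + 1.02*p^2 - 5.6*p + 5.83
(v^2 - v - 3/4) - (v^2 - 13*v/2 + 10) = 11*v/2 - 43/4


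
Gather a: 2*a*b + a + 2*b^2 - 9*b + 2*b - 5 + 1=a*(2*b + 1) + 2*b^2 - 7*b - 4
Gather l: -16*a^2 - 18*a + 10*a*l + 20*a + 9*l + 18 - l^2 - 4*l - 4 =-16*a^2 + 2*a - l^2 + l*(10*a + 5) + 14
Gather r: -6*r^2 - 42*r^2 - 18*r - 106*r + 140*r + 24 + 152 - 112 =-48*r^2 + 16*r + 64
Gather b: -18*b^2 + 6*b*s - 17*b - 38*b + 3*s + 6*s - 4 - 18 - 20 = -18*b^2 + b*(6*s - 55) + 9*s - 42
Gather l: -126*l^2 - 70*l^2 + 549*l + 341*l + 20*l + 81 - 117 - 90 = -196*l^2 + 910*l - 126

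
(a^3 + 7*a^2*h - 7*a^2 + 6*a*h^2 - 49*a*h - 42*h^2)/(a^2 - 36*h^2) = (a^2 + a*h - 7*a - 7*h)/(a - 6*h)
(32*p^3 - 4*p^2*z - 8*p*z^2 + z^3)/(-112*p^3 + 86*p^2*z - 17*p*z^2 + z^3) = (2*p + z)/(-7*p + z)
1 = 1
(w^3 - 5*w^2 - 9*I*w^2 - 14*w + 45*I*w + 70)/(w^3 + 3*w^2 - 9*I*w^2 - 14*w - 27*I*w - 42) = (w - 5)/(w + 3)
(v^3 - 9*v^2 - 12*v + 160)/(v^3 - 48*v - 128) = (v - 5)/(v + 4)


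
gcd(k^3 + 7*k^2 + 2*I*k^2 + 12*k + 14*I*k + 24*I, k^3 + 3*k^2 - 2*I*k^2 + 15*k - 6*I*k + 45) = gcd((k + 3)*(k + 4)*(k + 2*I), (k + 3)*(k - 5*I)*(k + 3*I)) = k + 3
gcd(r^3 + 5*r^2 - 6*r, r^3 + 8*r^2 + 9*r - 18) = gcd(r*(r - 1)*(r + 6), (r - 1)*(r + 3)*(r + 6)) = r^2 + 5*r - 6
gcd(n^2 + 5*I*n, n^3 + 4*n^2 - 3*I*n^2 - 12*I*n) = n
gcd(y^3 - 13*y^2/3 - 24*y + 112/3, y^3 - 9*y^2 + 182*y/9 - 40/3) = y - 4/3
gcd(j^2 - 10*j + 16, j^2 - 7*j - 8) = j - 8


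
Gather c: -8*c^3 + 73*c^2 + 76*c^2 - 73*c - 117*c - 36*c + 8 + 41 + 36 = -8*c^3 + 149*c^2 - 226*c + 85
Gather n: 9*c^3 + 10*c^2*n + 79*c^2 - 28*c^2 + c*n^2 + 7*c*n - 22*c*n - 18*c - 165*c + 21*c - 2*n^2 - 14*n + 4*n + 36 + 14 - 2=9*c^3 + 51*c^2 - 162*c + n^2*(c - 2) + n*(10*c^2 - 15*c - 10) + 48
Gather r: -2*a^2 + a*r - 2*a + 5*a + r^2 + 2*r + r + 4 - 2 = -2*a^2 + 3*a + r^2 + r*(a + 3) + 2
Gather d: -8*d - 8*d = -16*d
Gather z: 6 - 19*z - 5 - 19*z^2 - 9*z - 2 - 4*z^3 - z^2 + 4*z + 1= -4*z^3 - 20*z^2 - 24*z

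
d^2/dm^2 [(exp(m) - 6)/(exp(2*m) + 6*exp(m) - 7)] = (exp(4*m) - 30*exp(3*m) - 66*exp(2*m) - 342*exp(m) - 203)*exp(m)/(exp(6*m) + 18*exp(5*m) + 87*exp(4*m) - 36*exp(3*m) - 609*exp(2*m) + 882*exp(m) - 343)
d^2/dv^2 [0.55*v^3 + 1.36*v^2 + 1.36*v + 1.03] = 3.3*v + 2.72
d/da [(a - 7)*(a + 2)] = 2*a - 5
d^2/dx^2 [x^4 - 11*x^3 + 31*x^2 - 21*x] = 12*x^2 - 66*x + 62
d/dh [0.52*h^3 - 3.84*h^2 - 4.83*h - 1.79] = 1.56*h^2 - 7.68*h - 4.83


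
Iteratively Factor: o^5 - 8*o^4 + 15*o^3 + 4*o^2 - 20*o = (o)*(o^4 - 8*o^3 + 15*o^2 + 4*o - 20) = o*(o - 5)*(o^3 - 3*o^2 + 4) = o*(o - 5)*(o + 1)*(o^2 - 4*o + 4) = o*(o - 5)*(o - 2)*(o + 1)*(o - 2)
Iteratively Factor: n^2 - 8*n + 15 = (n - 5)*(n - 3)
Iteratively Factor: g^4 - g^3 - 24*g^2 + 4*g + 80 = (g - 5)*(g^3 + 4*g^2 - 4*g - 16) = (g - 5)*(g - 2)*(g^2 + 6*g + 8) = (g - 5)*(g - 2)*(g + 4)*(g + 2)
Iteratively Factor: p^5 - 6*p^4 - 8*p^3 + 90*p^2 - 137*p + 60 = (p + 4)*(p^4 - 10*p^3 + 32*p^2 - 38*p + 15) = (p - 5)*(p + 4)*(p^3 - 5*p^2 + 7*p - 3) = (p - 5)*(p - 3)*(p + 4)*(p^2 - 2*p + 1) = (p - 5)*(p - 3)*(p - 1)*(p + 4)*(p - 1)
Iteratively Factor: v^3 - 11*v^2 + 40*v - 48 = (v - 4)*(v^2 - 7*v + 12) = (v - 4)^2*(v - 3)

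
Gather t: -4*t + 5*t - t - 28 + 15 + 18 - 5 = 0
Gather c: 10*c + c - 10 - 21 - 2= 11*c - 33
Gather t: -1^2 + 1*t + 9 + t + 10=2*t + 18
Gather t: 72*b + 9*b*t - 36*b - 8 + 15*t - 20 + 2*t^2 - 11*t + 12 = 36*b + 2*t^2 + t*(9*b + 4) - 16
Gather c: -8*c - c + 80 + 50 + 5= 135 - 9*c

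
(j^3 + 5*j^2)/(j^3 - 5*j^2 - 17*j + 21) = j^2*(j + 5)/(j^3 - 5*j^2 - 17*j + 21)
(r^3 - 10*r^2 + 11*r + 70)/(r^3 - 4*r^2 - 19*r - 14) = (r - 5)/(r + 1)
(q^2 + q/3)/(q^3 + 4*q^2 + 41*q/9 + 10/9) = 3*q/(3*q^2 + 11*q + 10)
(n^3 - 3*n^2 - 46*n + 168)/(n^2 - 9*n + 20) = (n^2 + n - 42)/(n - 5)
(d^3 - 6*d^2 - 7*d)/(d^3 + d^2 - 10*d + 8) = d*(d^2 - 6*d - 7)/(d^3 + d^2 - 10*d + 8)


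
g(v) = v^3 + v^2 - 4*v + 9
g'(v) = 3*v^2 + 2*v - 4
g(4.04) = 75.10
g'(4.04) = 53.04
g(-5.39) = -96.98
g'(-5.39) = 72.38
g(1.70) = 10.00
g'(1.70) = 8.07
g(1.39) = 8.06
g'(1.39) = 4.58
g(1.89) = 11.76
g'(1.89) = 10.50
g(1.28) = 7.62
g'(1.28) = 3.48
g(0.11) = 8.57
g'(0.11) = -3.74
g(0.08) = 8.69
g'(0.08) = -3.82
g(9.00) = 783.00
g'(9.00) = 257.00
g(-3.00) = 3.00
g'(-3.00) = 17.00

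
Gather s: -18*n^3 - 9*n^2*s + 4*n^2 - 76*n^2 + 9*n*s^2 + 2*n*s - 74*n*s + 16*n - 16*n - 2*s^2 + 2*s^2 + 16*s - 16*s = -18*n^3 - 72*n^2 + 9*n*s^2 + s*(-9*n^2 - 72*n)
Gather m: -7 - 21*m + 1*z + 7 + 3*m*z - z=m*(3*z - 21)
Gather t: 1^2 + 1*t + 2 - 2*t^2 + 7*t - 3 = -2*t^2 + 8*t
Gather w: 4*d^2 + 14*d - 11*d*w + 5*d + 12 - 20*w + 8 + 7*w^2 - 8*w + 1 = 4*d^2 + 19*d + 7*w^2 + w*(-11*d - 28) + 21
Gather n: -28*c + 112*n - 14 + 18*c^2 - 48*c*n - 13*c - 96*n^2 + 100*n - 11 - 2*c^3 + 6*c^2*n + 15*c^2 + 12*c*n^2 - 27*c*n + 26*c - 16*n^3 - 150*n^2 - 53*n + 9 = -2*c^3 + 33*c^2 - 15*c - 16*n^3 + n^2*(12*c - 246) + n*(6*c^2 - 75*c + 159) - 16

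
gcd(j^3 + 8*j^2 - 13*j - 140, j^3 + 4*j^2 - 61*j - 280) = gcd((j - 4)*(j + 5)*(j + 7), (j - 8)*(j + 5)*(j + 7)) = j^2 + 12*j + 35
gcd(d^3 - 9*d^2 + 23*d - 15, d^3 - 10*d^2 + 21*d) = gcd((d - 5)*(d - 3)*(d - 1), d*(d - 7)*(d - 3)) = d - 3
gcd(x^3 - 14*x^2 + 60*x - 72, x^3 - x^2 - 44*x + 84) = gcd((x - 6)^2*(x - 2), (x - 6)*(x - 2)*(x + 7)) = x^2 - 8*x + 12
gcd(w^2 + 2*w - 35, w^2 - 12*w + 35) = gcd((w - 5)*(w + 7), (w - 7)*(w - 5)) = w - 5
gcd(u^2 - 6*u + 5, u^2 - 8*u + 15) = u - 5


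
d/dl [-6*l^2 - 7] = -12*l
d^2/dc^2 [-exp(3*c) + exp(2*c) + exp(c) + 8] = (-9*exp(2*c) + 4*exp(c) + 1)*exp(c)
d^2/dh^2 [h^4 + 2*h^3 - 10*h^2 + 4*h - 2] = 12*h^2 + 12*h - 20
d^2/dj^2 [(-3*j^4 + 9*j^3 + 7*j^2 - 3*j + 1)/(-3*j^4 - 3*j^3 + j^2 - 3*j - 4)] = 2*(-108*j^9 - 162*j^8 - 270*j^7 + 198*j^6 + 1701*j^5 + 1755*j^4 + 360*j^3 - 294*j^2 - 351*j - 161)/(27*j^12 + 81*j^11 + 54*j^10 + 54*j^9 + 252*j^8 + 252*j^7 + 62*j^6 + 234*j^5 + 345*j^4 + 99*j^3 + 60*j^2 + 144*j + 64)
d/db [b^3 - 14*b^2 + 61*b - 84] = 3*b^2 - 28*b + 61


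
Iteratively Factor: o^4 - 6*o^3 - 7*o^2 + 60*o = (o)*(o^3 - 6*o^2 - 7*o + 60) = o*(o - 5)*(o^2 - o - 12) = o*(o - 5)*(o - 4)*(o + 3)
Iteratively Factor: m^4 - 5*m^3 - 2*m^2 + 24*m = (m - 3)*(m^3 - 2*m^2 - 8*m) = (m - 3)*(m + 2)*(m^2 - 4*m) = (m - 4)*(m - 3)*(m + 2)*(m)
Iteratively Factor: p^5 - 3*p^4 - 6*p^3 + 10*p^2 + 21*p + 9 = (p + 1)*(p^4 - 4*p^3 - 2*p^2 + 12*p + 9) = (p + 1)^2*(p^3 - 5*p^2 + 3*p + 9) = (p - 3)*(p + 1)^2*(p^2 - 2*p - 3) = (p - 3)^2*(p + 1)^2*(p + 1)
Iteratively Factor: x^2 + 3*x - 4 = (x + 4)*(x - 1)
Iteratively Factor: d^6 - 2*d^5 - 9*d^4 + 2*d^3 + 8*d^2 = (d + 1)*(d^5 - 3*d^4 - 6*d^3 + 8*d^2) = d*(d + 1)*(d^4 - 3*d^3 - 6*d^2 + 8*d) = d*(d + 1)*(d + 2)*(d^3 - 5*d^2 + 4*d) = d*(d - 4)*(d + 1)*(d + 2)*(d^2 - d) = d^2*(d - 4)*(d + 1)*(d + 2)*(d - 1)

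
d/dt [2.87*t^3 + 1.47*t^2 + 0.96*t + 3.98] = 8.61*t^2 + 2.94*t + 0.96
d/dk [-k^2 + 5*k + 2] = 5 - 2*k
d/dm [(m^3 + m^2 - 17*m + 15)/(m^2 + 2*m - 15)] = 1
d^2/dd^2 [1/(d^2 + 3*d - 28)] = 2*(-d^2 - 3*d + (2*d + 3)^2 + 28)/(d^2 + 3*d - 28)^3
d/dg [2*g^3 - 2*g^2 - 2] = 2*g*(3*g - 2)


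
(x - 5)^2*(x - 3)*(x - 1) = x^4 - 14*x^3 + 68*x^2 - 130*x + 75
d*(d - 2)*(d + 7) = d^3 + 5*d^2 - 14*d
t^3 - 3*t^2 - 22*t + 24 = (t - 6)*(t - 1)*(t + 4)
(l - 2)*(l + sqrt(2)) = l^2 - 2*l + sqrt(2)*l - 2*sqrt(2)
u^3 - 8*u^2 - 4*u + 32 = (u - 8)*(u - 2)*(u + 2)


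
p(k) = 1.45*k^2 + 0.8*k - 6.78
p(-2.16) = -1.74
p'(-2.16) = -5.46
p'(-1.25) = -2.82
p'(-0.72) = -1.29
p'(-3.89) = -10.48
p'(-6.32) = -17.53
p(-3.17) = 5.25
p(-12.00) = 192.42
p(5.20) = 36.59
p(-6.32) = 46.08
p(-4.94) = 24.65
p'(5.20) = 15.88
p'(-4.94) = -13.53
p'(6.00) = 18.20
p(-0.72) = -6.60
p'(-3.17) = -8.39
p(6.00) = 50.22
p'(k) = 2.9*k + 0.8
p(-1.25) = -5.51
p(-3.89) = 12.05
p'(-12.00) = -34.00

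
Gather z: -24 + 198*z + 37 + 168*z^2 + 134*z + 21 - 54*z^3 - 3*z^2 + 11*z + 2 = -54*z^3 + 165*z^2 + 343*z + 36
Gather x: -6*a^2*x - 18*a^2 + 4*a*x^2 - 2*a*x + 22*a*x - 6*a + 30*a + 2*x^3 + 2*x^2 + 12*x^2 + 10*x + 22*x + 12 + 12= -18*a^2 + 24*a + 2*x^3 + x^2*(4*a + 14) + x*(-6*a^2 + 20*a + 32) + 24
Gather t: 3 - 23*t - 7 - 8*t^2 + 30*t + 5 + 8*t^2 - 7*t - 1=0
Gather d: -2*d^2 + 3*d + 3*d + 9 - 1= -2*d^2 + 6*d + 8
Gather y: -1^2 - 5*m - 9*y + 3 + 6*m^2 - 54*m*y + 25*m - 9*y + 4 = 6*m^2 + 20*m + y*(-54*m - 18) + 6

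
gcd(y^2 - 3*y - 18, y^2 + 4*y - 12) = 1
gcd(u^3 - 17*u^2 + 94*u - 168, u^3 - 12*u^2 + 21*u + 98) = u - 7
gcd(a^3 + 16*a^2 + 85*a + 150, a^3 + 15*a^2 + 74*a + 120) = a^2 + 11*a + 30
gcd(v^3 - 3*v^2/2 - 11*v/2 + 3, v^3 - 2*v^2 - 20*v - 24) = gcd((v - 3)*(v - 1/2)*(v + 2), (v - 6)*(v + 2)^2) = v + 2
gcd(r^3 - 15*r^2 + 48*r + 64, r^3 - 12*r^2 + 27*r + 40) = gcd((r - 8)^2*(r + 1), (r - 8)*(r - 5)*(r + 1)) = r^2 - 7*r - 8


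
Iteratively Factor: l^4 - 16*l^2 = (l)*(l^3 - 16*l) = l*(l + 4)*(l^2 - 4*l) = l^2*(l + 4)*(l - 4)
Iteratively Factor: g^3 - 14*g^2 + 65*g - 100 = (g - 5)*(g^2 - 9*g + 20) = (g - 5)*(g - 4)*(g - 5)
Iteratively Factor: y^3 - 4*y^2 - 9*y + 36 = (y - 4)*(y^2 - 9) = (y - 4)*(y + 3)*(y - 3)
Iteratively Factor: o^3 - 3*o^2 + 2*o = (o)*(o^2 - 3*o + 2) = o*(o - 1)*(o - 2)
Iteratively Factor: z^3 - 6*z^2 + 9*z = (z - 3)*(z^2 - 3*z) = (z - 3)^2*(z)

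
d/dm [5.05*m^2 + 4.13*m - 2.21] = 10.1*m + 4.13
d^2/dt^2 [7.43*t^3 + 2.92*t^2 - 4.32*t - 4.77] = 44.58*t + 5.84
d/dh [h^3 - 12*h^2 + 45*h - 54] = 3*h^2 - 24*h + 45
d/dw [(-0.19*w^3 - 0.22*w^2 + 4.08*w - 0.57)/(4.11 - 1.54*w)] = (0.5852*w^3 - 2.0039*w^2 - 1.8084*w + 15.891)/(2.3716*w^2 - 12.6588*w + 16.8921)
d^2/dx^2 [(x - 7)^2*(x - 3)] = 6*x - 34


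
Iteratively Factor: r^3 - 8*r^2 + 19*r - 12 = (r - 3)*(r^2 - 5*r + 4) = (r - 3)*(r - 1)*(r - 4)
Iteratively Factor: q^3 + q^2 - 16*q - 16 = (q + 4)*(q^2 - 3*q - 4) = (q + 1)*(q + 4)*(q - 4)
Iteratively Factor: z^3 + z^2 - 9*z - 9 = (z + 1)*(z^2 - 9) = (z + 1)*(z + 3)*(z - 3)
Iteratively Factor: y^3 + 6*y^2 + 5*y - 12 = (y - 1)*(y^2 + 7*y + 12) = (y - 1)*(y + 3)*(y + 4)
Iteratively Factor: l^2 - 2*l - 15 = (l + 3)*(l - 5)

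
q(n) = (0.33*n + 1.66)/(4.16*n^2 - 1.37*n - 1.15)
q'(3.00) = -0.05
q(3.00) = 0.08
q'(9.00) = -0.00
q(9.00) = 0.01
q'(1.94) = -0.21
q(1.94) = 0.19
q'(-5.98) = 0.00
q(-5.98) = -0.00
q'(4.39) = -0.02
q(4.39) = 0.04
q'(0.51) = -9.37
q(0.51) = -2.38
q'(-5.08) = 0.00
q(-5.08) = -0.00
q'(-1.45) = 0.21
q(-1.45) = 0.12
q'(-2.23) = 0.05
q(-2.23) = 0.04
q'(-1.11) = 0.51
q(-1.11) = 0.24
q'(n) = (1.37 - 8.32*n)*(0.33*n + 1.66)/(4.16*n^2 - 1.37*n - 1.15)^2 + 0.33/(4.16*n^2 - 1.37*n - 1.15)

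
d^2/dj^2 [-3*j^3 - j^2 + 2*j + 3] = -18*j - 2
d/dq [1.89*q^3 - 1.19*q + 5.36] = 5.67*q^2 - 1.19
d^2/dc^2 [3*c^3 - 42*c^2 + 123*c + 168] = 18*c - 84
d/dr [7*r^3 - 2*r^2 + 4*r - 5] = 21*r^2 - 4*r + 4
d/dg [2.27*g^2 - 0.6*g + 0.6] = 4.54*g - 0.6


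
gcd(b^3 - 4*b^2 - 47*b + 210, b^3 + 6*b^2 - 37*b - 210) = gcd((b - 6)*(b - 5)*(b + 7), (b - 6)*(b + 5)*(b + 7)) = b^2 + b - 42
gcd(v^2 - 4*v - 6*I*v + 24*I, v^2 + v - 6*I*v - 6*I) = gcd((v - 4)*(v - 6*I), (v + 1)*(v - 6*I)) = v - 6*I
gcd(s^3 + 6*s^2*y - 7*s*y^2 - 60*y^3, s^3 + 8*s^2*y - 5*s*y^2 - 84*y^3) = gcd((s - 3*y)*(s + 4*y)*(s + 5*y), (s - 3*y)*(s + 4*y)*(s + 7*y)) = -s^2 - s*y + 12*y^2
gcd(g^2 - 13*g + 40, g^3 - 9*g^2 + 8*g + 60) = g - 5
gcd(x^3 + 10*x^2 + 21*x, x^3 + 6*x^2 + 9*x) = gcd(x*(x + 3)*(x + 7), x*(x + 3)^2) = x^2 + 3*x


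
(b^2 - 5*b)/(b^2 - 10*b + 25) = b/(b - 5)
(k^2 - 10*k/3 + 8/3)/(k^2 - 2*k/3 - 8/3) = (3*k - 4)/(3*k + 4)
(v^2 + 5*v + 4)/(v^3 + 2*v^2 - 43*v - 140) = (v + 1)/(v^2 - 2*v - 35)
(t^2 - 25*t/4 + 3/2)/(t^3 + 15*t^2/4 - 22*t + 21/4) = (t - 6)/(t^2 + 4*t - 21)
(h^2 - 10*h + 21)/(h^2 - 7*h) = (h - 3)/h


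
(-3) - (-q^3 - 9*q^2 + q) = q^3 + 9*q^2 - q - 3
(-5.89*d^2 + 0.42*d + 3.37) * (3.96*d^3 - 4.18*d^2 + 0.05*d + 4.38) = -23.3244*d^5 + 26.2834*d^4 + 11.2951*d^3 - 39.8638*d^2 + 2.0081*d + 14.7606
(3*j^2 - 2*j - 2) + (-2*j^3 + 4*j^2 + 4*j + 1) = -2*j^3 + 7*j^2 + 2*j - 1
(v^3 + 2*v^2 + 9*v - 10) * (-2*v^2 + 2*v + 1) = -2*v^5 - 2*v^4 - 13*v^3 + 40*v^2 - 11*v - 10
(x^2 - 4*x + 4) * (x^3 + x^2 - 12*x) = x^5 - 3*x^4 - 12*x^3 + 52*x^2 - 48*x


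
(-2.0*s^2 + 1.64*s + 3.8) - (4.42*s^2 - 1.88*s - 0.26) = -6.42*s^2 + 3.52*s + 4.06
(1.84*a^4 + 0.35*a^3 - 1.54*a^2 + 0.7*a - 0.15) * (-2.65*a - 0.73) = -4.876*a^5 - 2.2707*a^4 + 3.8255*a^3 - 0.7308*a^2 - 0.1135*a + 0.1095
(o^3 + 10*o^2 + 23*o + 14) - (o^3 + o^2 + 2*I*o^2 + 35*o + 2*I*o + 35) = 9*o^2 - 2*I*o^2 - 12*o - 2*I*o - 21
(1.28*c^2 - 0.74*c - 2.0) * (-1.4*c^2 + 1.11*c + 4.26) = -1.792*c^4 + 2.4568*c^3 + 7.4314*c^2 - 5.3724*c - 8.52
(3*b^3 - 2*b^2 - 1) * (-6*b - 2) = -18*b^4 + 6*b^3 + 4*b^2 + 6*b + 2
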